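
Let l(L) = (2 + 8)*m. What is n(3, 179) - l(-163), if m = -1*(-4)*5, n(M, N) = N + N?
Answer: 158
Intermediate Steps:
n(M, N) = 2*N
m = 20 (m = 4*5 = 20)
l(L) = 200 (l(L) = (2 + 8)*20 = 10*20 = 200)
n(3, 179) - l(-163) = 2*179 - 1*200 = 358 - 200 = 158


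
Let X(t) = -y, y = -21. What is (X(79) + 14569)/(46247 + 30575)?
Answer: 7295/38411 ≈ 0.18992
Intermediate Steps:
X(t) = 21 (X(t) = -1*(-21) = 21)
(X(79) + 14569)/(46247 + 30575) = (21 + 14569)/(46247 + 30575) = 14590/76822 = 14590*(1/76822) = 7295/38411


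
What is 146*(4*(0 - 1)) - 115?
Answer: -699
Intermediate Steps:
146*(4*(0 - 1)) - 115 = 146*(4*(-1)) - 115 = 146*(-4) - 115 = -584 - 115 = -699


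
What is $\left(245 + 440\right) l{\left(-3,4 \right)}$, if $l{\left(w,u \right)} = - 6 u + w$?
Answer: $-18495$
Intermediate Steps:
$l{\left(w,u \right)} = w - 6 u$
$\left(245 + 440\right) l{\left(-3,4 \right)} = \left(245 + 440\right) \left(-3 - 24\right) = 685 \left(-3 - 24\right) = 685 \left(-27\right) = -18495$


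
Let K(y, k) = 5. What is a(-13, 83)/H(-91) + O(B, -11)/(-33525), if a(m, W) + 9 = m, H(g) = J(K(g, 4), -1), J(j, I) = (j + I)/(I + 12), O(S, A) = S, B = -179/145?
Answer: -588195767/9722250 ≈ -60.500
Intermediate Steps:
B = -179/145 (B = -179*1/145 = -179/145 ≈ -1.2345)
J(j, I) = (I + j)/(12 + I)
H(g) = 4/11 (H(g) = (-1 + 5)/(12 - 1) = 4/11)
a(m, W) = -9 + m
a(-13, 83)/H(-91) + O(B, -11)/(-33525) = (-9 - 13)/(4/11) - 179/145/(-33525) = -22*11/4 - 179/145*(-1/33525) = -121/2 + 179/4861125 = -588195767/9722250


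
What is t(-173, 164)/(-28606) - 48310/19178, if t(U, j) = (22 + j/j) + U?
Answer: -344769790/137151467 ≈ -2.5138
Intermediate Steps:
t(U, j) = 23 + U (t(U, j) = (22 + 1) + U = 23 + U)
t(-173, 164)/(-28606) - 48310/19178 = (23 - 173)/(-28606) - 48310/19178 = -150*(-1/28606) - 48310*1/19178 = 75/14303 - 24155/9589 = -344769790/137151467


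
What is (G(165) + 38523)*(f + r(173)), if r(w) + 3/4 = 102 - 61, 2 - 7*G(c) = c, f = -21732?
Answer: -11691766483/14 ≈ -8.3513e+8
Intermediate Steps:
G(c) = 2/7 - c/7
r(w) = 161/4 (r(w) = -¾ + (102 - 61) = -¾ + 41 = 161/4)
(G(165) + 38523)*(f + r(173)) = ((2/7 - ⅐*165) + 38523)*(-21732 + 161/4) = ((2/7 - 165/7) + 38523)*(-86767/4) = (-163/7 + 38523)*(-86767/4) = (269498/7)*(-86767/4) = -11691766483/14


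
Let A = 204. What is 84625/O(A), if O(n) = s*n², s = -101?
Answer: -84625/4203216 ≈ -0.020133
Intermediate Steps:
O(n) = -101*n²
84625/O(A) = 84625/((-101*204²)) = 84625/((-101*41616)) = 84625/(-4203216) = 84625*(-1/4203216) = -84625/4203216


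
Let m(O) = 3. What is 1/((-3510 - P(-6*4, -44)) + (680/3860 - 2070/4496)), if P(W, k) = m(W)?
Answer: -433864/1524287555 ≈ -0.00028463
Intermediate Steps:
P(W, k) = 3
1/((-3510 - P(-6*4, -44)) + (680/3860 - 2070/4496)) = 1/((-3510 - 1*3) + (680/3860 - 2070/4496)) = 1/((-3510 - 3) + (680*(1/3860) - 2070*1/4496)) = 1/(-3513 + (34/193 - 1035/2248)) = 1/(-3513 - 123323/433864) = 1/(-1524287555/433864) = -433864/1524287555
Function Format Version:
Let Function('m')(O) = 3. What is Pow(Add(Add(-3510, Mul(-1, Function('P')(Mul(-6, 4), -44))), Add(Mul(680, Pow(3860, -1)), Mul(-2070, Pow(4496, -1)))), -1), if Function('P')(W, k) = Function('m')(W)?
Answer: Rational(-433864, 1524287555) ≈ -0.00028463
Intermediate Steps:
Function('P')(W, k) = 3
Pow(Add(Add(-3510, Mul(-1, Function('P')(Mul(-6, 4), -44))), Add(Mul(680, Pow(3860, -1)), Mul(-2070, Pow(4496, -1)))), -1) = Pow(Add(Add(-3510, Mul(-1, 3)), Add(Mul(680, Pow(3860, -1)), Mul(-2070, Pow(4496, -1)))), -1) = Pow(Add(Add(-3510, -3), Add(Mul(680, Rational(1, 3860)), Mul(-2070, Rational(1, 4496)))), -1) = Pow(Add(-3513, Add(Rational(34, 193), Rational(-1035, 2248))), -1) = Pow(Add(-3513, Rational(-123323, 433864)), -1) = Pow(Rational(-1524287555, 433864), -1) = Rational(-433864, 1524287555)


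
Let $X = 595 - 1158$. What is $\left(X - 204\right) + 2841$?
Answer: $2074$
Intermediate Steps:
$X = -563$ ($X = 595 - 1158 = -563$)
$\left(X - 204\right) + 2841 = \left(-563 - 204\right) + 2841 = -767 + 2841 = 2074$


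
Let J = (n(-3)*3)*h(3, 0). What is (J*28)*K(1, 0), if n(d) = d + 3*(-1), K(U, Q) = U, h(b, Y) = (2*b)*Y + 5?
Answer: -2520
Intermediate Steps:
h(b, Y) = 5 + 2*Y*b (h(b, Y) = 2*Y*b + 5 = 5 + 2*Y*b)
n(d) = -3 + d (n(d) = d - 3 = -3 + d)
J = -90 (J = ((-3 - 3)*3)*(5 + 2*0*3) = (-6*3)*(5 + 0) = -18*5 = -90)
(J*28)*K(1, 0) = -90*28*1 = -2520*1 = -2520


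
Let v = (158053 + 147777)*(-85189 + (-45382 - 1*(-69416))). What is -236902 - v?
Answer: 18702796748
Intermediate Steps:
v = -18703033650 (v = 305830*(-85189 + (-45382 + 69416)) = 305830*(-85189 + 24034) = 305830*(-61155) = -18703033650)
-236902 - v = -236902 - 1*(-18703033650) = -236902 + 18703033650 = 18702796748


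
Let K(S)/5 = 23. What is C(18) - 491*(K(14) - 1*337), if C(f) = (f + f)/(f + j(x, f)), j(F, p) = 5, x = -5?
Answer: 2507082/23 ≈ 1.0900e+5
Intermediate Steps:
K(S) = 115 (K(S) = 5*23 = 115)
C(f) = 2*f/(5 + f) (C(f) = (f + f)/(f + 5) = (2*f)/(5 + f) = 2*f/(5 + f))
C(18) - 491*(K(14) - 1*337) = 2*18/(5 + 18) - 491*(115 - 1*337) = 2*18/23 - 491*(115 - 337) = 2*18*(1/23) - 491*(-222) = 36/23 + 109002 = 2507082/23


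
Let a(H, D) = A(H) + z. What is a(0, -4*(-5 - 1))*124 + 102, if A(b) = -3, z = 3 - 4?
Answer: -394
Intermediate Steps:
z = -1
a(H, D) = -4 (a(H, D) = -3 - 1 = -4)
a(0, -4*(-5 - 1))*124 + 102 = -4*124 + 102 = -496 + 102 = -394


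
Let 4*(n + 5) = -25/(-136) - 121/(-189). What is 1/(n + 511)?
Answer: 102816/52046077 ≈ 0.0019755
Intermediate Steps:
n = -492899/102816 (n = -5 + (-25/(-136) - 121/(-189))/4 = -5 + (-25*(-1/136) - 121*(-1/189))/4 = -5 + (25/136 + 121/189)/4 = -5 + (1/4)*(21181/25704) = -5 + 21181/102816 = -492899/102816 ≈ -4.7940)
1/(n + 511) = 1/(-492899/102816 + 511) = 1/(52046077/102816) = 102816/52046077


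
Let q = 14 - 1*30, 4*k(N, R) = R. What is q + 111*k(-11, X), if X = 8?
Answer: 206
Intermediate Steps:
k(N, R) = R/4
q = -16 (q = 14 - 30 = -16)
q + 111*k(-11, X) = -16 + 111*((¼)*8) = -16 + 111*2 = -16 + 222 = 206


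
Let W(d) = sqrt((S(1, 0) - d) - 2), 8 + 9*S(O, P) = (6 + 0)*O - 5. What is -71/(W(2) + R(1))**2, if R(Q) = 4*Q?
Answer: -639/(12 + I*sqrt(43))**2 ≈ -1.8456 + 2.8758*I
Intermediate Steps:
S(O, P) = -13/9 + 2*O/3 (S(O, P) = -8/9 + ((6 + 0)*O - 5)/9 = -8/9 + (6*O - 5)/9 = -8/9 + (-5 + 6*O)/9 = -8/9 + (-5/9 + 2*O/3) = -13/9 + 2*O/3)
W(d) = sqrt(-25/9 - d) (W(d) = sqrt(((-13/9 + (2/3)*1) - d) - 2) = sqrt(((-13/9 + 2/3) - d) - 2) = sqrt((-7/9 - d) - 2) = sqrt(-25/9 - d))
-71/(W(2) + R(1))**2 = -71/(sqrt(-25 - 9*2)/3 + 4*1)**2 = -71/(sqrt(-25 - 18)/3 + 4)**2 = -71/(sqrt(-43)/3 + 4)**2 = -71/((I*sqrt(43))/3 + 4)**2 = -71/(I*sqrt(43)/3 + 4)**2 = -71/(4 + I*sqrt(43)/3)**2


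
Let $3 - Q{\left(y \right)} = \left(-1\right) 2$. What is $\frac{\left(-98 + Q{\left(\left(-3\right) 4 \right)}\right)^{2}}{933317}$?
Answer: $\frac{279}{30107} \approx 0.0092669$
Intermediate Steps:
$Q{\left(y \right)} = 5$ ($Q{\left(y \right)} = 3 - \left(-1\right) 2 = 3 - -2 = 3 + 2 = 5$)
$\frac{\left(-98 + Q{\left(\left(-3\right) 4 \right)}\right)^{2}}{933317} = \frac{\left(-98 + 5\right)^{2}}{933317} = \left(-93\right)^{2} \cdot \frac{1}{933317} = 8649 \cdot \frac{1}{933317} = \frac{279}{30107}$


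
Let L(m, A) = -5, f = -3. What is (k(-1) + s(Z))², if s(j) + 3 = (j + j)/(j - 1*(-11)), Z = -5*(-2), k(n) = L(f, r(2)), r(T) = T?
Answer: 21904/441 ≈ 49.669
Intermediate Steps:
k(n) = -5
Z = 10
s(j) = -3 + 2*j/(11 + j) (s(j) = -3 + (j + j)/(j - 1*(-11)) = -3 + (2*j)/(j + 11) = -3 + (2*j)/(11 + j) = -3 + 2*j/(11 + j))
(k(-1) + s(Z))² = (-5 + (-33 - 1*10)/(11 + 10))² = (-5 + (-33 - 10)/21)² = (-5 + (1/21)*(-43))² = (-5 - 43/21)² = (-148/21)² = 21904/441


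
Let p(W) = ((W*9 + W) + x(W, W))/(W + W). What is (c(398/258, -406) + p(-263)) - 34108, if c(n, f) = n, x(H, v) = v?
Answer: -8798047/258 ≈ -34101.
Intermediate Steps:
p(W) = 11/2 (p(W) = ((W*9 + W) + W)/(W + W) = ((9*W + W) + W)/((2*W)) = (10*W + W)*(1/(2*W)) = (11*W)*(1/(2*W)) = 11/2)
(c(398/258, -406) + p(-263)) - 34108 = (398/258 + 11/2) - 34108 = (398*(1/258) + 11/2) - 34108 = (199/129 + 11/2) - 34108 = 1817/258 - 34108 = -8798047/258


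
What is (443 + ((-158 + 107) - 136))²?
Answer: 65536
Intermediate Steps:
(443 + ((-158 + 107) - 136))² = (443 + (-51 - 136))² = (443 - 187)² = 256² = 65536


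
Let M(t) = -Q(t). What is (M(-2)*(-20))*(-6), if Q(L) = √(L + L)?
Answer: -240*I ≈ -240.0*I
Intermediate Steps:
Q(L) = √2*√L (Q(L) = √(2*L) = √2*√L)
M(t) = -√2*√t
(M(-2)*(-20))*(-6) = (-√2*√(-2)*(-20))*(-6) = (-√2*I*√2*(-20))*(-6) = (-2*I*(-20))*(-6) = (40*I)*(-6) = -240*I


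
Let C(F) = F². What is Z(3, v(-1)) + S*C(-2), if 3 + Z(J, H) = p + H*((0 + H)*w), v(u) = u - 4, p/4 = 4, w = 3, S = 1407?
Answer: 5716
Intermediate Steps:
p = 16 (p = 4*4 = 16)
v(u) = -4 + u
Z(J, H) = 13 + 3*H² (Z(J, H) = -3 + (16 + H*((0 + H)*3)) = -3 + (16 + H*(H*3)) = -3 + (16 + H*(3*H)) = -3 + (16 + 3*H²) = 13 + 3*H²)
Z(3, v(-1)) + S*C(-2) = (13 + 3*(-4 - 1)²) + 1407*(-2)² = (13 + 3*(-5)²) + 1407*4 = (13 + 3*25) + 5628 = (13 + 75) + 5628 = 88 + 5628 = 5716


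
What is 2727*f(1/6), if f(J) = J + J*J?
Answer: 2121/4 ≈ 530.25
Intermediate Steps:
f(J) = J + J²
2727*f(1/6) = 2727*((1 + 1/6)/6) = 2727*((1 + ⅙)/6) = 2727*((⅙)*(7/6)) = 2727*(7/36) = 2121/4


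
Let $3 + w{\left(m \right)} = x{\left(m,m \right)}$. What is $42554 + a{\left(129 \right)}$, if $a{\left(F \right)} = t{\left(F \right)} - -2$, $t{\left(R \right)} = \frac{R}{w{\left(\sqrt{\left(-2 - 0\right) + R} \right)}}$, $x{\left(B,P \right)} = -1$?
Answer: $\frac{170095}{4} \approx 42524.0$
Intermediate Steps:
$w{\left(m \right)} = -4$ ($w{\left(m \right)} = -3 - 1 = -4$)
$t{\left(R \right)} = - \frac{R}{4}$ ($t{\left(R \right)} = \frac{R}{-4} = R \left(- \frac{1}{4}\right) = - \frac{R}{4}$)
$a{\left(F \right)} = 2 - \frac{F}{4}$ ($a{\left(F \right)} = - \frac{F}{4} - -2 = - \frac{F}{4} + 2 = 2 - \frac{F}{4}$)
$42554 + a{\left(129 \right)} = 42554 + \left(2 - \frac{129}{4}\right) = 42554 - \frac{121}{4} = \frac{170095}{4}$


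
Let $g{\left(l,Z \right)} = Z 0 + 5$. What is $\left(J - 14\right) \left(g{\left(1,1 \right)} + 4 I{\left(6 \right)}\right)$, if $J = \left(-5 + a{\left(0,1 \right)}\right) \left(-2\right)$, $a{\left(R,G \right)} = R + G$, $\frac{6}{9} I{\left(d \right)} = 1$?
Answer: $-66$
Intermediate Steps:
$I{\left(d \right)} = \frac{3}{2}$ ($I{\left(d \right)} = \frac{3}{2} \cdot 1 = \frac{3}{2}$)
$a{\left(R,G \right)} = G + R$
$g{\left(l,Z \right)} = 5$ ($g{\left(l,Z \right)} = 0 + 5 = 5$)
$J = 8$ ($J = \left(-5 + \left(1 + 0\right)\right) \left(-2\right) = \left(-5 + 1\right) \left(-2\right) = \left(-4\right) \left(-2\right) = 8$)
$\left(J - 14\right) \left(g{\left(1,1 \right)} + 4 I{\left(6 \right)}\right) = \left(8 - 14\right) \left(5 + 4 \cdot \frac{3}{2}\right) = - 6 \left(5 + 6\right) = \left(-6\right) 11 = -66$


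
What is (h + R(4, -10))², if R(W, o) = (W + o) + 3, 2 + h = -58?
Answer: 3969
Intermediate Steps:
h = -60 (h = -2 - 58 = -60)
R(W, o) = 3 + W + o
(h + R(4, -10))² = (-60 + (3 + 4 - 10))² = (-60 - 3)² = (-63)² = 3969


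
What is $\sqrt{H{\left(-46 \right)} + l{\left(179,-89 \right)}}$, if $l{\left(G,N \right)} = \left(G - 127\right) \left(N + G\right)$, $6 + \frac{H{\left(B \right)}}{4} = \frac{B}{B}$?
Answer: $2 \sqrt{1165} \approx 68.264$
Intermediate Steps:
$H{\left(B \right)} = -20$ ($H{\left(B \right)} = -24 + 4 \frac{B}{B} = -24 + 4 \cdot 1 = -24 + 4 = -20$)
$l{\left(G,N \right)} = \left(-127 + G\right) \left(G + N\right)$
$\sqrt{H{\left(-46 \right)} + l{\left(179,-89 \right)}} = \sqrt{-20 + \left(179^{2} - 22733 - -11303 + 179 \left(-89\right)\right)} = \sqrt{-20 + \left(32041 - 22733 + 11303 - 15931\right)} = \sqrt{-20 + 4680} = \sqrt{4660} = 2 \sqrt{1165}$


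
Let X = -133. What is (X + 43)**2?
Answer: 8100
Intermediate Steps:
(X + 43)**2 = (-133 + 43)**2 = (-90)**2 = 8100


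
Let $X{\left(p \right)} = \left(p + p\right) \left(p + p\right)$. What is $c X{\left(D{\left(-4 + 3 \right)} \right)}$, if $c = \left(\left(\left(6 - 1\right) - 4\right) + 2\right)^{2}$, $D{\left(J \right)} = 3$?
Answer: $324$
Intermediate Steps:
$c = 9$ ($c = \left(\left(5 - 4\right) + 2\right)^{2} = \left(1 + 2\right)^{2} = 3^{2} = 9$)
$X{\left(p \right)} = 4 p^{2}$ ($X{\left(p \right)} = 2 p 2 p = 4 p^{2}$)
$c X{\left(D{\left(-4 + 3 \right)} \right)} = 9 \cdot 4 \cdot 3^{2} = 9 \cdot 4 \cdot 9 = 9 \cdot 36 = 324$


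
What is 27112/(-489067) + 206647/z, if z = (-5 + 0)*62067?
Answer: -109478030869/151774607445 ≈ -0.72132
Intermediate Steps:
z = -310335 (z = -5*62067 = -310335)
27112/(-489067) + 206647/z = 27112/(-489067) + 206647/(-310335) = 27112*(-1/489067) + 206647*(-1/310335) = -27112/489067 - 206647/310335 = -109478030869/151774607445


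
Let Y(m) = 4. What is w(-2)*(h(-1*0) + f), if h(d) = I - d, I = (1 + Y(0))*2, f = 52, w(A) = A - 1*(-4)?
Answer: 124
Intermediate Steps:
w(A) = 4 + A (w(A) = A + 4 = 4 + A)
I = 10 (I = (1 + 4)*2 = 5*2 = 10)
h(d) = 10 - d
w(-2)*(h(-1*0) + f) = (4 - 2)*((10 - (-1)*0) + 52) = 2*((10 - 1*0) + 52) = 2*((10 + 0) + 52) = 2*(10 + 52) = 2*62 = 124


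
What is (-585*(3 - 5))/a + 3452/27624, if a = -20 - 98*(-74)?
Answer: 3580309/12486048 ≈ 0.28674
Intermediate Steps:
a = 7232 (a = -20 + 7252 = 7232)
(-585*(3 - 5))/a + 3452/27624 = -585*(3 - 5)/7232 + 3452/27624 = -585*(-2)*(1/7232) + 3452*(1/27624) = -117*(-10)*(1/7232) + 863/6906 = 1170*(1/7232) + 863/6906 = 585/3616 + 863/6906 = 3580309/12486048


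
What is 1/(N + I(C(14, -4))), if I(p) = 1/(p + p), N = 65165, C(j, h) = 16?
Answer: 32/2085281 ≈ 1.5346e-5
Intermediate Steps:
I(p) = 1/(2*p)
1/(N + I(C(14, -4))) = 1/(65165 + (½)/16) = 1/(65165 + (½)*(1/16)) = 1/(65165 + 1/32) = 1/(2085281/32) = 32/2085281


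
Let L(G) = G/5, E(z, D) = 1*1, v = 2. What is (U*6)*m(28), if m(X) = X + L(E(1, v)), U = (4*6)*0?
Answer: 0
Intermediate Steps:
U = 0 (U = 24*0 = 0)
E(z, D) = 1
L(G) = G/5 (L(G) = G*(⅕) = G/5)
m(X) = ⅕ + X (m(X) = X + (⅕)*1 = X + ⅕ = ⅕ + X)
(U*6)*m(28) = (0*6)*(⅕ + 28) = 0*(141/5) = 0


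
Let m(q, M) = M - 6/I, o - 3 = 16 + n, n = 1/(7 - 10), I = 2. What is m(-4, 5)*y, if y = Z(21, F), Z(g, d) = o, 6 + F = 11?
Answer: 112/3 ≈ 37.333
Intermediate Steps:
F = 5 (F = -6 + 11 = 5)
n = -⅓ (n = 1/(-3) = -⅓ ≈ -0.33333)
o = 56/3 (o = 3 + (16 - ⅓) = 3 + 47/3 = 56/3 ≈ 18.667)
Z(g, d) = 56/3
y = 56/3 ≈ 18.667
m(q, M) = -3 + M (m(q, M) = M - 6/2 = M - 1*3 = M - 3 = -3 + M)
m(-4, 5)*y = (-3 + 5)*(56/3) = 2*(56/3) = 112/3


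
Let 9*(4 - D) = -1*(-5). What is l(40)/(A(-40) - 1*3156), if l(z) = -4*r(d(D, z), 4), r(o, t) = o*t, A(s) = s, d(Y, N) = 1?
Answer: 4/799 ≈ 0.0050063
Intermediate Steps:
D = 31/9 (D = 4 - (-1)*(-5)/9 = 4 - 1/9*5 = 4 - 5/9 = 31/9 ≈ 3.4444)
l(z) = -16 (l(z) = -4*4 = -16)
l(40)/(A(-40) - 1*3156) = -16/(-40 - 1*3156) = -16/(-40 - 3156) = -16/(-3196) = -16*(-1/3196) = 4/799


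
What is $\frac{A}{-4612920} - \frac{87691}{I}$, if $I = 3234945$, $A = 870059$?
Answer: $- \frac{42921394393}{198967233192} \approx -0.21572$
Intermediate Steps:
$\frac{A}{-4612920} - \frac{87691}{I} = \frac{870059}{-4612920} - \frac{87691}{3234945} = 870059 \left(- \frac{1}{4612920}\right) - \frac{87691}{3234945} = - \frac{870059}{4612920} - \frac{87691}{3234945} = - \frac{42921394393}{198967233192}$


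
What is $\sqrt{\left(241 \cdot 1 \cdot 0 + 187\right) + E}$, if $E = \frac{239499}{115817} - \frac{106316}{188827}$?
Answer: $\frac{\sqrt{533468389539190912874}}{1682259743} \approx 13.73$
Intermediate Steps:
$E = \frac{2531590577}{1682259743}$ ($E = 239499 \cdot \frac{1}{115817} - \frac{106316}{188827} = \frac{18423}{8909} - \frac{106316}{188827} = \frac{2531590577}{1682259743} \approx 1.5049$)
$\sqrt{\left(241 \cdot 1 \cdot 0 + 187\right) + E} = \sqrt{\left(241 \cdot 1 \cdot 0 + 187\right) + \frac{2531590577}{1682259743}} = \sqrt{\left(241 \cdot 0 + 187\right) + \frac{2531590577}{1682259743}} = \sqrt{\left(0 + 187\right) + \frac{2531590577}{1682259743}} = \sqrt{187 + \frac{2531590577}{1682259743}} = \sqrt{\frac{317114162518}{1682259743}} = \frac{\sqrt{533468389539190912874}}{1682259743}$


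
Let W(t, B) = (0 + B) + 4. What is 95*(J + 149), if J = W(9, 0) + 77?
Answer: 21850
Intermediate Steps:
W(t, B) = 4 + B (W(t, B) = B + 4 = 4 + B)
J = 81 (J = (4 + 0) + 77 = 4 + 77 = 81)
95*(J + 149) = 95*(81 + 149) = 95*230 = 21850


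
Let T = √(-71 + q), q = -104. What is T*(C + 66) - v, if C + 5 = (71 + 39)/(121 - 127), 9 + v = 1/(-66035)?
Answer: 594316/66035 + 640*I*√7/3 ≈ 9.0 + 564.43*I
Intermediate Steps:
v = -594316/66035 (v = -9 + 1/(-66035) = -9 - 1/66035 = -594316/66035 ≈ -9.0000)
C = -70/3 (C = -5 + (71 + 39)/(121 - 127) = -5 + 110/(-6) = -5 + 110*(-⅙) = -5 - 55/3 = -70/3 ≈ -23.333)
T = 5*I*√7 (T = √(-71 - 104) = √(-175) = 5*I*√7 ≈ 13.229*I)
T*(C + 66) - v = (5*I*√7)*(-70/3 + 66) - 1*(-594316/66035) = (5*I*√7)*(128/3) + 594316/66035 = 640*I*√7/3 + 594316/66035 = 594316/66035 + 640*I*√7/3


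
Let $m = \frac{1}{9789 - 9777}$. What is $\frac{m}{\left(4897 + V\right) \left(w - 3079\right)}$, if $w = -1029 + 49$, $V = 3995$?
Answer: $- \frac{1}{433111536} \approx -2.3089 \cdot 10^{-9}$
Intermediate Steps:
$w = -980$
$m = \frac{1}{12} \approx 0.083333$
$\frac{m}{\left(4897 + V\right) \left(w - 3079\right)} = \frac{1}{12 \left(4897 + 3995\right) \left(-980 - 3079\right)} = \frac{1}{12 \cdot 8892 \left(-4059\right)} = \frac{1}{12 \left(-36092628\right)} = \frac{1}{12} \left(- \frac{1}{36092628}\right) = - \frac{1}{433111536}$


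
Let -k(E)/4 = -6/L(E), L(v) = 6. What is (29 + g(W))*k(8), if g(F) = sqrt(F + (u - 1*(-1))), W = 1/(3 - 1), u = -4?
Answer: 116 + 2*I*sqrt(10) ≈ 116.0 + 6.3246*I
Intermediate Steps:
k(E) = 4 (k(E) = -(-24)/6 = -4*(-1) = 4)
W = 1/2 ≈ 0.50000
g(F) = sqrt(-3 + F) (g(F) = sqrt(F + (-4 - 1*(-1))) = sqrt(F + (-4 + 1)) = sqrt(F - 3) = sqrt(-3 + F))
(29 + g(W))*k(8) = (29 + sqrt(-3 + 1/2))*4 = (29 + sqrt(-5/2))*4 = (29 + I*sqrt(10)/2)*4 = 116 + 2*I*sqrt(10)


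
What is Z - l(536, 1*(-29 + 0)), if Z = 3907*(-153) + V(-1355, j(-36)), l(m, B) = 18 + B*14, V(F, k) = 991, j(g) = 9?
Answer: -596392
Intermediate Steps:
l(m, B) = 18 + 14*B
Z = -596780 (Z = 3907*(-153) + 991 = -597771 + 991 = -596780)
Z - l(536, 1*(-29 + 0)) = -596780 - (18 + 14*(1*(-29 + 0))) = -596780 - (18 + 14*(1*(-29))) = -596780 - (18 + 14*(-29)) = -596780 - (18 - 406) = -596780 - 1*(-388) = -596780 + 388 = -596392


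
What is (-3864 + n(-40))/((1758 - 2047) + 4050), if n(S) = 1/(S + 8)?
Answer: -123649/120352 ≈ -1.0274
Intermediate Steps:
n(S) = 1/(8 + S)
(-3864 + n(-40))/((1758 - 2047) + 4050) = (-3864 + 1/(8 - 40))/((1758 - 2047) + 4050) = (-3864 + 1/(-32))/(-289 + 4050) = (-3864 - 1/32)/3761 = -123649/32*1/3761 = -123649/120352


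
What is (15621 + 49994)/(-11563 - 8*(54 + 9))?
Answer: -5965/1097 ≈ -5.4376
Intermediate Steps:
(15621 + 49994)/(-11563 - 8*(54 + 9)) = 65615/(-11563 - 8*63) = 65615/(-11563 - 504) = 65615/(-12067) = 65615*(-1/12067) = -5965/1097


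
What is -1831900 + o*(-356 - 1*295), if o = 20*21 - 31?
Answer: -2085139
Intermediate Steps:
o = 389 (o = 420 - 31 = 389)
-1831900 + o*(-356 - 1*295) = -1831900 + 389*(-356 - 1*295) = -1831900 + 389*(-356 - 295) = -1831900 + 389*(-651) = -1831900 - 253239 = -2085139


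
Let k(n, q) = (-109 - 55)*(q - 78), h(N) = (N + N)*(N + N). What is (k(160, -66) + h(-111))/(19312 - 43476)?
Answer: -18225/6041 ≈ -3.0169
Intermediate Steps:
h(N) = 4*N² (h(N) = (2*N)*(2*N) = 4*N²)
k(n, q) = 12792 - 164*q (k(n, q) = -164*(-78 + q) = 12792 - 164*q)
(k(160, -66) + h(-111))/(19312 - 43476) = ((12792 - 164*(-66)) + 4*(-111)²)/(19312 - 43476) = ((12792 + 10824) + 4*12321)/(-24164) = (23616 + 49284)*(-1/24164) = 72900*(-1/24164) = -18225/6041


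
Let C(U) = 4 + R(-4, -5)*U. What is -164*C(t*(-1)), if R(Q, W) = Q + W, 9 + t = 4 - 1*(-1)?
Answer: 5248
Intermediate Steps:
t = -4 (t = -9 + (4 - 1*(-1)) = -9 + (4 + 1) = -9 + 5 = -4)
C(U) = 4 - 9*U (C(U) = 4 + (-4 - 5)*U = 4 - 9*U)
-164*C(t*(-1)) = -164*(4 - (-36)*(-1)) = -164*(4 - 9*4) = -164*(4 - 36) = -164*(-32) = 5248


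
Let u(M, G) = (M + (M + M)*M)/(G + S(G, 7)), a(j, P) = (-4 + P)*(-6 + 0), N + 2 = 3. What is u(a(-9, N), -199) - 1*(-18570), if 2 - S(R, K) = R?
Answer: 18903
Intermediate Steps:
N = 1 (N = -2 + 3 = 1)
S(R, K) = 2 - R
a(j, P) = 24 - 6*P (a(j, P) = (-4 + P)*(-6) = 24 - 6*P)
u(M, G) = M² + M/2 (u(M, G) = (M + (M + M)*M)/(G + (2 - G)) = (M + (2*M)*M)/2 = (M + 2*M²)*(½) = M² + M/2)
u(a(-9, N), -199) - 1*(-18570) = (24 - 6*1)*(½ + (24 - 6*1)) - 1*(-18570) = (24 - 6)*(½ + (24 - 6)) + 18570 = 18*(½ + 18) + 18570 = 18*(37/2) + 18570 = 333 + 18570 = 18903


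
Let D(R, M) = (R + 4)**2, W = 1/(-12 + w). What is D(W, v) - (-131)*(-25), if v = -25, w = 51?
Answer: -4956626/1521 ≈ -3258.8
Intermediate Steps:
W = 1/39 (W = 1/(-12 + 51) = 1/39 ≈ 0.025641)
D(R, M) = (4 + R)**2
D(W, v) - (-131)*(-25) = (4 + 1/39)**2 - (-131)*(-25) = (157/39)**2 - 1*3275 = 24649/1521 - 3275 = -4956626/1521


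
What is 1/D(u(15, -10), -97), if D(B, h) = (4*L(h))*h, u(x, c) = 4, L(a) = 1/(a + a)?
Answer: 1/2 ≈ 0.50000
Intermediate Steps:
L(a) = 1/(2*a)
D(B, h) = 2 (D(B, h) = (4*(1/(2*h)))*h = (2/h)*h = 2)
1/D(u(15, -10), -97) = 1/2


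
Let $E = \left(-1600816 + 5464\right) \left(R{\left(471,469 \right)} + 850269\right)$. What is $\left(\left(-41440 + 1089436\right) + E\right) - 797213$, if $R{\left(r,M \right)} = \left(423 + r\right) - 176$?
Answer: $-1357623561641$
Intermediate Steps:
$R{\left(r,M \right)} = 247 + r$
$E = -1357623812424$ ($E = \left(-1600816 + 5464\right) \left(\left(247 + 471\right) + 850269\right) = - 1595352 \left(718 + 850269\right) = \left(-1595352\right) 850987 = -1357623812424$)
$\left(\left(-41440 + 1089436\right) + E\right) - 797213 = \left(\left(-41440 + 1089436\right) - 1357623812424\right) - 797213 = \left(1047996 - 1357623812424\right) - 797213 = -1357622764428 - 797213 = -1357623561641$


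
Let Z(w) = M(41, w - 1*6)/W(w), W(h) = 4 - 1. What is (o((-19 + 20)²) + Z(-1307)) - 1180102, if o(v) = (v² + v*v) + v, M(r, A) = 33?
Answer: -1180088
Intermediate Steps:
W(h) = 3
Z(w) = 11 (Z(w) = 33/3 = 33*(⅓) = 11)
o(v) = v + 2*v² (o(v) = (v² + v²) + v = 2*v² + v = v + 2*v²)
(o((-19 + 20)²) + Z(-1307)) - 1180102 = ((-19 + 20)²*(1 + 2*(-19 + 20)²) + 11) - 1180102 = (1²*(1 + 2*1²) + 11) - 1180102 = (1*(1 + 2*1) + 11) - 1180102 = (1*(1 + 2) + 11) - 1180102 = (1*3 + 11) - 1180102 = (3 + 11) - 1180102 = 14 - 1180102 = -1180088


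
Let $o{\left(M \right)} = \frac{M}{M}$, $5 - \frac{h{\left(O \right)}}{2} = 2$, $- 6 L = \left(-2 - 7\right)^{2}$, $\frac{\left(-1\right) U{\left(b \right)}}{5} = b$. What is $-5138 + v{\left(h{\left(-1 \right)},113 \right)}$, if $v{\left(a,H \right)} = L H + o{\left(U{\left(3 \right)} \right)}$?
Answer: $- \frac{13325}{2} \approx -6662.5$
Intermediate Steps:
$U{\left(b \right)} = - 5 b$
$L = - \frac{27}{2}$ ($L = - \frac{\left(-2 - 7\right)^{2}}{6} = - \frac{\left(-9\right)^{2}}{6} = \left(- \frac{1}{6}\right) 81 = - \frac{27}{2} \approx -13.5$)
$h{\left(O \right)} = 6$ ($h{\left(O \right)} = 10 - 4 = 6$)
$o{\left(M \right)} = 1$
$v{\left(a,H \right)} = 1 - \frac{27 H}{2}$ ($v{\left(a,H \right)} = - \frac{27 H}{2} + 1 = 1 - \frac{27 H}{2}$)
$-5138 + v{\left(h{\left(-1 \right)},113 \right)} = -5138 + \left(1 - \frac{3051}{2}\right) = -5138 - \frac{3049}{2} = - \frac{13325}{2}$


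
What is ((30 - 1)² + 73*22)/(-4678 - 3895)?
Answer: -2447/8573 ≈ -0.28543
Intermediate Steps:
((30 - 1)² + 73*22)/(-4678 - 3895) = (29² + 1606)/(-8573) = (841 + 1606)*(-1/8573) = 2447*(-1/8573) = -2447/8573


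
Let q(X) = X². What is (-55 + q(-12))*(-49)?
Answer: -4361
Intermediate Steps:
(-55 + q(-12))*(-49) = (-55 + (-12)²)*(-49) = (-55 + 144)*(-49) = 89*(-49) = -4361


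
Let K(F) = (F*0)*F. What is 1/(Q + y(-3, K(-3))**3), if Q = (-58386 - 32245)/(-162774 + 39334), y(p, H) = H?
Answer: 123440/90631 ≈ 1.3620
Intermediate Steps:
K(F) = 0 (K(F) = 0*F = 0)
Q = 90631/123440 (Q = -90631/(-123440) = -90631*(-1/123440) = 90631/123440 ≈ 0.73421)
1/(Q + y(-3, K(-3))**3) = 1/(90631/123440 + 0**3) = 1/(90631/123440 + 0) = 1/(90631/123440) = 123440/90631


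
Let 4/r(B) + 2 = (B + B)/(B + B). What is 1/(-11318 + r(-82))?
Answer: -1/11322 ≈ -8.8324e-5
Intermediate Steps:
r(B) = -4 (r(B) = 4/(-2 + (B + B)/(B + B)) = 4/(-2 + (2*B)/((2*B))) = 4/(-2 + (2*B)*(1/(2*B))) = 4/(-2 + 1) = 4/(-1) = 4*(-1) = -4)
1/(-11318 + r(-82)) = 1/(-11318 - 4) = 1/(-11322) = -1/11322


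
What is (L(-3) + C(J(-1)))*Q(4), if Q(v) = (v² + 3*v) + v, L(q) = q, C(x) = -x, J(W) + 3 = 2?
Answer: -64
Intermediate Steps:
J(W) = -1 (J(W) = -3 + 2 = -1)
Q(v) = v² + 4*v
(L(-3) + C(J(-1)))*Q(4) = (-3 - 1*(-1))*(4*(4 + 4)) = (-3 + 1)*(4*8) = -2*32 = -64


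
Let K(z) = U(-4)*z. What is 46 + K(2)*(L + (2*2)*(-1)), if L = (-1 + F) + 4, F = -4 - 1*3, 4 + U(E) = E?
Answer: 174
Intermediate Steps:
U(E) = -4 + E
F = -7 (F = -4 - 3 = -7)
L = -4 (L = (-1 - 7) + 4 = -8 + 4 = -4)
K(z) = -8*z (K(z) = (-4 - 4)*z = -8*z)
46 + K(2)*(L + (2*2)*(-1)) = 46 + (-8*2)*(-4 + (2*2)*(-1)) = 46 - 16*(-4 + 4*(-1)) = 46 - 16*(-4 - 4) = 46 - 16*(-8) = 46 + 128 = 174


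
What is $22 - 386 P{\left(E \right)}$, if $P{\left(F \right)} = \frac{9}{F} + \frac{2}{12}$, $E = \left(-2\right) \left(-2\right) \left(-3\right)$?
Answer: $\frac{1483}{6} \approx 247.17$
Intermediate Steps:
$E = -12$ ($E = 4 \left(-3\right) = -12$)
$P{\left(F \right)} = \frac{1}{6} + \frac{9}{F}$ ($P{\left(F \right)} = \frac{9}{F} + 2 \cdot \frac{1}{12} = \frac{9}{F} + \frac{1}{6} = \frac{1}{6} + \frac{9}{F}$)
$22 - 386 P{\left(E \right)} = 22 - 386 \frac{54 - 12}{6 \left(-12\right)} = 22 - 386 \cdot \frac{1}{6} \left(- \frac{1}{12}\right) 42 = 22 - - \frac{1351}{6} = 22 + \frac{1351}{6} = \frac{1483}{6}$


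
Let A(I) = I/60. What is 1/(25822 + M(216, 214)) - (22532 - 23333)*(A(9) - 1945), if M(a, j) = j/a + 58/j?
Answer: -9297522837962541/5968272260 ≈ -1.5578e+6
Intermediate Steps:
A(I) = I/60 (A(I) = I*(1/60) = I/60)
M(a, j) = 58/j + j/a
1/(25822 + M(216, 214)) - (22532 - 23333)*(A(9) - 1945) = 1/(25822 + (58/214 + 214/216)) - (22532 - 23333)*((1/60)*9 - 1945) = 1/(25822 + (58*(1/214) + 214*(1/216))) - (-801)*(3/20 - 1945) = 1/(25822 + (29/107 + 107/108)) - (-801)*(-38897)/20 = 1/(25822 + 14581/11556) - 1*31156497/20 = 1/(298413613/11556) - 31156497/20 = 11556/298413613 - 31156497/20 = -9297522837962541/5968272260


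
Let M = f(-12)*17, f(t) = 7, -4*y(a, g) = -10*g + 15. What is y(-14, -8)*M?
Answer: -11305/4 ≈ -2826.3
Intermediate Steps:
y(a, g) = -15/4 + 5*g/2 (y(a, g) = -(-10*g + 15)/4 = -(15 - 10*g)/4 = -15/4 + 5*g/2)
M = 119 (M = 7*17 = 119)
y(-14, -8)*M = (-15/4 + (5/2)*(-8))*119 = (-15/4 - 20)*119 = -95/4*119 = -11305/4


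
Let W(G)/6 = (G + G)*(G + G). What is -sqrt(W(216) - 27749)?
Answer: -sqrt(1091995) ≈ -1045.0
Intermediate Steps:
W(G) = 24*G**2 (W(G) = 6*((G + G)*(G + G)) = 6*((2*G)*(2*G)) = 6*(4*G**2) = 24*G**2)
-sqrt(W(216) - 27749) = -sqrt(24*216**2 - 27749) = -sqrt(24*46656 - 27749) = -sqrt(1119744 - 27749) = -sqrt(1091995)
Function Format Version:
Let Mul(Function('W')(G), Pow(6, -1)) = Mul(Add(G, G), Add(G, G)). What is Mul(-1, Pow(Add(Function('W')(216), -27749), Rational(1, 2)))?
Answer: Mul(-1, Pow(1091995, Rational(1, 2))) ≈ -1045.0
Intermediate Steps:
Function('W')(G) = Mul(24, Pow(G, 2)) (Function('W')(G) = Mul(6, Mul(Add(G, G), Add(G, G))) = Mul(6, Mul(Mul(2, G), Mul(2, G))) = Mul(6, Mul(4, Pow(G, 2))) = Mul(24, Pow(G, 2)))
Mul(-1, Pow(Add(Function('W')(216), -27749), Rational(1, 2))) = Mul(-1, Pow(Add(Mul(24, Pow(216, 2)), -27749), Rational(1, 2))) = Mul(-1, Pow(Add(Mul(24, 46656), -27749), Rational(1, 2))) = Mul(-1, Pow(Add(1119744, -27749), Rational(1, 2))) = Mul(-1, Pow(1091995, Rational(1, 2)))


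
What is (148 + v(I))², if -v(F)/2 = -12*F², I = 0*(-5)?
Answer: 21904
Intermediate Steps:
I = 0
v(F) = 24*F² (v(F) = -(-24)*F² = 24*F²)
(148 + v(I))² = (148 + 24*0²)² = (148 + 24*0)² = (148 + 0)² = 148² = 21904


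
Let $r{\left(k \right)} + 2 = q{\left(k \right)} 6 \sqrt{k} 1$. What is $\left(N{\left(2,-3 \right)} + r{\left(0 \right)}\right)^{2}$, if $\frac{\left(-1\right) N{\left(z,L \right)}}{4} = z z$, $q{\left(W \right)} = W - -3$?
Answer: $324$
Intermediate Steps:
$q{\left(W \right)} = 3 + W$ ($q{\left(W \right)} = W + 3 = 3 + W$)
$N{\left(z,L \right)} = - 4 z^{2}$ ($N{\left(z,L \right)} = - 4 z z = - 4 z^{2}$)
$r{\left(k \right)} = -2 + 6 \sqrt{k} \left(3 + k\right)$ ($r{\left(k \right)} = -2 + \left(3 + k\right) 6 \sqrt{k} 1 = -2 + 6 \sqrt{k} \left(3 + k\right) 1 = -2 + 6 \sqrt{k} \left(3 + k\right)$)
$\left(N{\left(2,-3 \right)} + r{\left(0 \right)}\right)^{2} = \left(- 4 \cdot 2^{2} - \left(2 - 6 \sqrt{0} \left(3 + 0\right)\right)\right)^{2} = \left(\left(-4\right) 4 - \left(2 + 0 \cdot 3\right)\right)^{2} = \left(-16 + \left(-2 + 0\right)\right)^{2} = \left(-16 - 2\right)^{2} = \left(-18\right)^{2} = 324$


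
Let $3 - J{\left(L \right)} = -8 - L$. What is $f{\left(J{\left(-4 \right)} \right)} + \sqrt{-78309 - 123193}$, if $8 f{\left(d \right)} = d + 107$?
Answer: $\frac{57}{4} + i \sqrt{201502} \approx 14.25 + 448.89 i$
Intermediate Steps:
$J{\left(L \right)} = 11 + L$ ($J{\left(L \right)} = 3 - \left(-8 - L\right) = 3 + \left(8 + L\right) = 11 + L$)
$f{\left(d \right)} = \frac{107}{8} + \frac{d}{8}$ ($f{\left(d \right)} = \frac{d + 107}{8} = \frac{107 + d}{8} = \frac{107}{8} + \frac{d}{8}$)
$f{\left(J{\left(-4 \right)} \right)} + \sqrt{-78309 - 123193} = \left(\frac{107}{8} + \frac{11 - 4}{8}\right) + \sqrt{-78309 - 123193} = \left(\frac{107}{8} + \frac{1}{8} \cdot 7\right) + \sqrt{-201502} = \left(\frac{107}{8} + \frac{7}{8}\right) + i \sqrt{201502} = \frac{57}{4} + i \sqrt{201502}$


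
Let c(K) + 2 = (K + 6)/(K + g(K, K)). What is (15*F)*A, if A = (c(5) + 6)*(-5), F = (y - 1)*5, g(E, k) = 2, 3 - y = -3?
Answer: -73125/7 ≈ -10446.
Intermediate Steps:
y = 6 (y = 3 - 1*(-3) = 3 + 3 = 6)
c(K) = -2 + (6 + K)/(2 + K) (c(K) = -2 + (K + 6)/(K + 2) = -2 + (6 + K)/(2 + K))
F = 25 (F = (6 - 1)*5 = 5*5 = 25)
A = -195/7 (A = ((2 - 1*5)/(2 + 5) + 6)*(-5) = ((2 - 5)/7 + 6)*(-5) = ((⅐)*(-3) + 6)*(-5) = (-3/7 + 6)*(-5) = (39/7)*(-5) = -195/7 ≈ -27.857)
(15*F)*A = (15*25)*(-195/7) = 375*(-195/7) = -73125/7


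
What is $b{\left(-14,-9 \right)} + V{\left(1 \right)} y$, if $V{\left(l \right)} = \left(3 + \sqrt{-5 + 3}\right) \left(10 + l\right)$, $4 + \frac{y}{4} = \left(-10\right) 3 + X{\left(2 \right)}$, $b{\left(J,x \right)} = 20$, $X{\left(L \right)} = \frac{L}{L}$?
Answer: $-4336 - 1452 i \sqrt{2} \approx -4336.0 - 2053.4 i$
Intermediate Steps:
$X{\left(L \right)} = 1$
$y = -132$ ($y = -16 + 4 \left(\left(-10\right) 3 + 1\right) = -16 + 4 \left(-30 + 1\right) = -16 + 4 \left(-29\right) = -16 - 116 = -132$)
$V{\left(l \right)} = \left(3 + i \sqrt{2}\right) \left(10 + l\right)$ ($V{\left(l \right)} = \left(3 + \sqrt{-2}\right) \left(10 + l\right) = \left(3 + i \sqrt{2}\right) \left(10 + l\right)$)
$b{\left(-14,-9 \right)} + V{\left(1 \right)} y = 20 + \left(30 + 3 \cdot 1 + 10 i \sqrt{2} + i 1 \sqrt{2}\right) \left(-132\right) = 20 + \left(30 + 3 + 10 i \sqrt{2} + i \sqrt{2}\right) \left(-132\right) = 20 + \left(33 + 11 i \sqrt{2}\right) \left(-132\right) = 20 - \left(4356 + 1452 i \sqrt{2}\right) = -4336 - 1452 i \sqrt{2}$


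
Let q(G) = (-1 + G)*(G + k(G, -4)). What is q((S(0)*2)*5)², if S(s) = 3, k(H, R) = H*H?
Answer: 727380900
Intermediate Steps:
k(H, R) = H²
q(G) = (-1 + G)*(G + G²)
q((S(0)*2)*5)² = (((3*2)*5)³ - 3*2*5)² = ((6*5)³ - 6*5)² = (30³ - 1*30)² = (27000 - 30)² = 26970² = 727380900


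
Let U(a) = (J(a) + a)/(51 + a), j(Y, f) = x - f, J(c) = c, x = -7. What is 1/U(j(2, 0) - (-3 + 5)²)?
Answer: -20/11 ≈ -1.8182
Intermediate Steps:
j(Y, f) = -7 - f
U(a) = 2*a/(51 + a) (U(a) = (a + a)/(51 + a) = (2*a)/(51 + a) = 2*a/(51 + a))
1/U(j(2, 0) - (-3 + 5)²) = 1/(2*((-7 - 1*0) - (-3 + 5)²)/(51 + ((-7 - 1*0) - (-3 + 5)²))) = 1/(2*((-7 + 0) - 1*2²)/(51 + ((-7 + 0) - 1*2²))) = 1/(2*(-7 - 1*4)/(51 + (-7 - 1*4))) = 1/(2*(-7 - 4)/(51 + (-7 - 4))) = 1/(2*(-11)/(51 - 11)) = 1/(2*(-11)/40) = 1/(2*(-11)*(1/40)) = 1/(-11/20) = -20/11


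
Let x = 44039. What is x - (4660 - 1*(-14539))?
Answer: 24840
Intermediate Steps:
x - (4660 - 1*(-14539)) = 44039 - (4660 - 1*(-14539)) = 44039 - (4660 + 14539) = 44039 - 1*19199 = 44039 - 19199 = 24840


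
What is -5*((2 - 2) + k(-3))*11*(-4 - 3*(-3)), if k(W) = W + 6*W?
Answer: 5775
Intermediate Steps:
k(W) = 7*W
-5*((2 - 2) + k(-3))*11*(-4 - 3*(-3)) = -5*((2 - 2) + 7*(-3))*11*(-4 - 3*(-3)) = -5*(0 - 21)*11*(-4 + 9) = -5*(-21*11)*5 = -(-1155)*5 = -5*(-1155) = 5775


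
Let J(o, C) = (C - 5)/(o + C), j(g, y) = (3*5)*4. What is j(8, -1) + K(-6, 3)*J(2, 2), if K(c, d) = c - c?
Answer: 60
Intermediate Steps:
j(g, y) = 60 (j(g, y) = 15*4 = 60)
J(o, C) = (-5 + C)/(C + o)
K(c, d) = 0
j(8, -1) + K(-6, 3)*J(2, 2) = 60 + 0*((-5 + 2)/(2 + 2)) = 60 + 0*(-3/4) = 60 + 0*((¼)*(-3)) = 60 + 0*(-¾) = 60 + 0 = 60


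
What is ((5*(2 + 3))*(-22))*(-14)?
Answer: 7700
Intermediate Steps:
((5*(2 + 3))*(-22))*(-14) = ((5*5)*(-22))*(-14) = (25*(-22))*(-14) = -550*(-14) = 7700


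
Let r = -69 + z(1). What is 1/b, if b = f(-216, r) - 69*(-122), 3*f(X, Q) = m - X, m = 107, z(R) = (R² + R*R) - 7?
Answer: 3/25577 ≈ 0.00011729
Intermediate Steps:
z(R) = -7 + 2*R² (z(R) = (R² + R²) - 7 = 2*R² - 7 = -7 + 2*R²)
r = -74 (r = -69 + (-7 + 2*1²) = -69 + (-7 + 2*1) = -69 + (-7 + 2) = -69 - 5 = -74)
f(X, Q) = 107/3 - X/3 (f(X, Q) = (107 - X)/3 = 107/3 - X/3)
b = 25577/3 (b = (107/3 - ⅓*(-216)) - 69*(-122) = (107/3 + 72) - 1*(-8418) = 323/3 + 8418 = 25577/3 ≈ 8525.7)
1/b = 1/(25577/3) = 3/25577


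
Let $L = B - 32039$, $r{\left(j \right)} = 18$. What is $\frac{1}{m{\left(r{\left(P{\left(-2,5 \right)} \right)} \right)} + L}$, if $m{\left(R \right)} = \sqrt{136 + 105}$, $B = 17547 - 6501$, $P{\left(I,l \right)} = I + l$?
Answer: $- \frac{20993}{440705808} - \frac{\sqrt{241}}{440705808} \approx -4.767 \cdot 10^{-5}$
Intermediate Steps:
$B = 11046$
$m{\left(R \right)} = \sqrt{241}$
$L = -20993$ ($L = 11046 - 32039 = -20993$)
$\frac{1}{m{\left(r{\left(P{\left(-2,5 \right)} \right)} \right)} + L} = \frac{1}{\sqrt{241} - 20993} = \frac{1}{-20993 + \sqrt{241}}$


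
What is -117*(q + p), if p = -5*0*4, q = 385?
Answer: -45045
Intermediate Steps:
p = 0 (p = 0*4 = 0)
-117*(q + p) = -117*(385 + 0) = -117*385 = -45045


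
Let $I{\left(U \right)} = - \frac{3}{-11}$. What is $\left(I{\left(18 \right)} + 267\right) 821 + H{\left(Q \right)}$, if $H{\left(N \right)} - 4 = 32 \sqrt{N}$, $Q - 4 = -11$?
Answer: $\frac{2413784}{11} + 32 i \sqrt{7} \approx 2.1944 \cdot 10^{5} + 84.664 i$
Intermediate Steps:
$I{\left(U \right)} = \frac{3}{11}$ ($I{\left(U \right)} = \left(-3\right) \left(- \frac{1}{11}\right) = \frac{3}{11}$)
$Q = -7$ ($Q = 4 - 11 = -7$)
$H{\left(N \right)} = 4 + 32 \sqrt{N}$
$\left(I{\left(18 \right)} + 267\right) 821 + H{\left(Q \right)} = \left(\frac{3}{11} + 267\right) 821 + \left(4 + 32 \sqrt{-7}\right) = \frac{2940}{11} \cdot 821 + \left(4 + 32 i \sqrt{7}\right) = \frac{2413740}{11} + \left(4 + 32 i \sqrt{7}\right) = \frac{2413784}{11} + 32 i \sqrt{7}$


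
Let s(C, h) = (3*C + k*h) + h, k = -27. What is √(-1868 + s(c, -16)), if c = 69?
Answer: I*√1245 ≈ 35.285*I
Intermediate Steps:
s(C, h) = -26*h + 3*C (s(C, h) = (3*C - 27*h) + h = (-27*h + 3*C) + h = -26*h + 3*C)
√(-1868 + s(c, -16)) = √(-1868 + (-26*(-16) + 3*69)) = √(-1868 + (416 + 207)) = √(-1868 + 623) = √(-1245) = I*√1245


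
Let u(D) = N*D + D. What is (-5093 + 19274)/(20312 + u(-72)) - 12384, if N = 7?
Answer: -244396443/19736 ≈ -12383.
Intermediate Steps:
u(D) = 8*D (u(D) = 7*D + D = 8*D)
(-5093 + 19274)/(20312 + u(-72)) - 12384 = (-5093 + 19274)/(20312 + 8*(-72)) - 12384 = 14181/(20312 - 576) - 12384 = 14181/19736 - 12384 = -244396443/19736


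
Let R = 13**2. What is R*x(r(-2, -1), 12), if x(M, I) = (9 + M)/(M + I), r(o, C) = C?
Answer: 1352/11 ≈ 122.91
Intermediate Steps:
x(M, I) = (9 + M)/(I + M)
R = 169
R*x(r(-2, -1), 12) = 169*((9 - 1)/(12 - 1)) = 169*(8/11) = 1352/11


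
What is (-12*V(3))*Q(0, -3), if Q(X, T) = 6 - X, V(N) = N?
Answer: -216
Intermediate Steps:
(-12*V(3))*Q(0, -3) = (-12*3)*(6 - 1*0) = -36*(6 + 0) = -36*6 = -216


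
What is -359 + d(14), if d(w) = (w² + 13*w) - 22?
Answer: -3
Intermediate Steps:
d(w) = -22 + w² + 13*w
-359 + d(14) = -359 + (-22 + 14² + 13*14) = -359 + (-22 + 196 + 182) = -359 + 356 = -3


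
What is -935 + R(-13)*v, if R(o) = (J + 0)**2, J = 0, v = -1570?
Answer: -935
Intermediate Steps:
R(o) = 0 (R(o) = (0 + 0)**2 = 0**2 = 0)
-935 + R(-13)*v = -935 + 0*(-1570) = -935 + 0 = -935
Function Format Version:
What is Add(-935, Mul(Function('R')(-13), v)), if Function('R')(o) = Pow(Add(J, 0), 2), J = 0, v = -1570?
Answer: -935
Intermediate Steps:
Function('R')(o) = 0 (Function('R')(o) = Pow(Add(0, 0), 2) = Pow(0, 2) = 0)
Add(-935, Mul(Function('R')(-13), v)) = Add(-935, Mul(0, -1570)) = Add(-935, 0) = -935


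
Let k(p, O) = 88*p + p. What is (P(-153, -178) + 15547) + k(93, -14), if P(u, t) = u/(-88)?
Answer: 2096665/88 ≈ 23826.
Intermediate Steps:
k(p, O) = 89*p
P(u, t) = -u/88 (P(u, t) = u*(-1/88) = -u/88)
(P(-153, -178) + 15547) + k(93, -14) = (-1/88*(-153) + 15547) + 89*93 = (153/88 + 15547) + 8277 = 1368289/88 + 8277 = 2096665/88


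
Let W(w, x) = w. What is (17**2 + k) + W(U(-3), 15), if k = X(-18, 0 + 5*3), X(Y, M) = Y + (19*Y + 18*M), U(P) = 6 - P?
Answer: 208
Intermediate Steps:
X(Y, M) = 18*M + 20*Y (X(Y, M) = Y + (18*M + 19*Y) = 18*M + 20*Y)
k = -90 (k = 18*(0 + 5*3) + 20*(-18) = 18*(0 + 15) - 360 = 18*15 - 360 = 270 - 360 = -90)
(17**2 + k) + W(U(-3), 15) = (17**2 - 90) + (6 - 1*(-3)) = (289 - 90) + (6 + 3) = 199 + 9 = 208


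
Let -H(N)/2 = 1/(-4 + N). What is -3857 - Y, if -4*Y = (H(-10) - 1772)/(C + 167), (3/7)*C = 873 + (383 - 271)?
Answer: -798775625/207088 ≈ -3857.2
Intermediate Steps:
C = 6895/3 (C = 7*(873 + (383 - 271))/3 = 7*(873 + 112)/3 = (7/3)*985 = 6895/3 ≈ 2298.3)
H(N) = -2/(-4 + N)
Y = 37209/207088 (Y = -(-2/(-4 - 10) - 1772)/(4*(6895/3 + 167)) = -(-2/(-14) - 1772)/(4*7396/3) = -(-2*(-1/14) - 1772)*3/(4*7396) = -(⅐ - 1772)*3/(4*7396) = -(-12403)*3/(28*7396) = -¼*(-37209/51772) = 37209/207088 ≈ 0.17968)
-3857 - Y = -3857 - 1*37209/207088 = -3857 - 37209/207088 = -798775625/207088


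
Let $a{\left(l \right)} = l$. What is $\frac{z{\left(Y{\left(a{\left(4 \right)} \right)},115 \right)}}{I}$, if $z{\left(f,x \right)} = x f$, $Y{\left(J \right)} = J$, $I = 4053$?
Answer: $\frac{460}{4053} \approx 0.1135$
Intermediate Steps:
$z{\left(f,x \right)} = f x$
$\frac{z{\left(Y{\left(a{\left(4 \right)} \right)},115 \right)}}{I} = \frac{4 \cdot 115}{4053} = 460 \cdot \frac{1}{4053} = \frac{460}{4053}$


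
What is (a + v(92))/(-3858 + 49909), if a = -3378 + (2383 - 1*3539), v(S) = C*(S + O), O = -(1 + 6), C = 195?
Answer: 12041/46051 ≈ 0.26147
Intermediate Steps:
O = -7 (O = -1*7 = -7)
v(S) = -1365 + 195*S (v(S) = 195*(S - 7) = 195*(-7 + S) = -1365 + 195*S)
a = -4534 (a = -3378 + (2383 - 3539) = -3378 - 1156 = -4534)
(a + v(92))/(-3858 + 49909) = (-4534 + (-1365 + 195*92))/(-3858 + 49909) = (-4534 + (-1365 + 17940))/46051 = (-4534 + 16575)*(1/46051) = 12041*(1/46051) = 12041/46051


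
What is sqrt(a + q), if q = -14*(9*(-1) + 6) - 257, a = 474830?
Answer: 3*sqrt(52735) ≈ 688.92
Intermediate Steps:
q = -215 (q = -14*(-9 + 6) - 257 = -14*(-3) - 257 = 42 - 257 = -215)
sqrt(a + q) = sqrt(474830 - 215) = sqrt(474615) = 3*sqrt(52735)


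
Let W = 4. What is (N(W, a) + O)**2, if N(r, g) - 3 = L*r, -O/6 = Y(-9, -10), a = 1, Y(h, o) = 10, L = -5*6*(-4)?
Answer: 178929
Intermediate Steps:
L = 120 (L = -30*(-4) = 120)
O = -60 (O = -6*10 = -60)
N(r, g) = 3 + 120*r
(N(W, a) + O)**2 = ((3 + 120*4) - 60)**2 = ((3 + 480) - 60)**2 = (483 - 60)**2 = 423**2 = 178929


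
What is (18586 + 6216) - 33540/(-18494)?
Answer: 229360864/9247 ≈ 24804.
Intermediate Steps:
(18586 + 6216) - 33540/(-18494) = 24802 - 33540*(-1/18494) = 24802 + 16770/9247 = 229360864/9247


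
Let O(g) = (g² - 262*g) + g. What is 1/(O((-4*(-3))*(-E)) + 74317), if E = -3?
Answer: 1/66217 ≈ 1.5102e-5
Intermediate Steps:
O(g) = g² - 261*g
1/(O((-4*(-3))*(-E)) + 74317) = 1/(((-4*(-3))*(-1*(-3)))*(-261 + (-4*(-3))*(-1*(-3))) + 74317) = 1/((12*3)*(-261 + 12*3) + 74317) = 1/(36*(-261 + 36) + 74317) = 1/(36*(-225) + 74317) = 1/(-8100 + 74317) = 1/66217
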